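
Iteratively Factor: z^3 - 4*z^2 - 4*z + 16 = (z + 2)*(z^2 - 6*z + 8) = (z - 4)*(z + 2)*(z - 2)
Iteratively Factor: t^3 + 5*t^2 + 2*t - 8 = (t - 1)*(t^2 + 6*t + 8) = (t - 1)*(t + 2)*(t + 4)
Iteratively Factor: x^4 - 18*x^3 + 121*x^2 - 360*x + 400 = (x - 4)*(x^3 - 14*x^2 + 65*x - 100) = (x - 5)*(x - 4)*(x^2 - 9*x + 20) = (x - 5)*(x - 4)^2*(x - 5)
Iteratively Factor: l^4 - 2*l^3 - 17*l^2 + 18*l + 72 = (l - 3)*(l^3 + l^2 - 14*l - 24) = (l - 3)*(l + 3)*(l^2 - 2*l - 8) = (l - 4)*(l - 3)*(l + 3)*(l + 2)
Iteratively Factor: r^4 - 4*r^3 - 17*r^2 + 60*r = (r + 4)*(r^3 - 8*r^2 + 15*r) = r*(r + 4)*(r^2 - 8*r + 15) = r*(r - 3)*(r + 4)*(r - 5)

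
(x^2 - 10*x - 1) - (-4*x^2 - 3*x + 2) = 5*x^2 - 7*x - 3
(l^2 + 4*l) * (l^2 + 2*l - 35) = l^4 + 6*l^3 - 27*l^2 - 140*l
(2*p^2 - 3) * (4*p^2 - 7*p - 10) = 8*p^4 - 14*p^3 - 32*p^2 + 21*p + 30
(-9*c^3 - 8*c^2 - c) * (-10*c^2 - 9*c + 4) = 90*c^5 + 161*c^4 + 46*c^3 - 23*c^2 - 4*c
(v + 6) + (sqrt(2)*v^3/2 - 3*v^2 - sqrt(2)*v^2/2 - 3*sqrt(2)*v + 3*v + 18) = sqrt(2)*v^3/2 - 3*v^2 - sqrt(2)*v^2/2 - 3*sqrt(2)*v + 4*v + 24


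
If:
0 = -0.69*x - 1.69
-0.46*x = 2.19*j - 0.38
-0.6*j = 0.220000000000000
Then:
No Solution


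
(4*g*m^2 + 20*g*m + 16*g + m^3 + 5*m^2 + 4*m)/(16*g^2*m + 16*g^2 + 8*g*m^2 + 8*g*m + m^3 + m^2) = (m + 4)/(4*g + m)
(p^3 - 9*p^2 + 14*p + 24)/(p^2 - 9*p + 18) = (p^2 - 3*p - 4)/(p - 3)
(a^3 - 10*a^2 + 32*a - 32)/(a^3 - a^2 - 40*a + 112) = (a - 2)/(a + 7)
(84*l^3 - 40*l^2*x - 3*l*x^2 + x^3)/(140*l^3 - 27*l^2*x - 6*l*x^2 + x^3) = (-12*l^2 + 4*l*x + x^2)/(-20*l^2 + l*x + x^2)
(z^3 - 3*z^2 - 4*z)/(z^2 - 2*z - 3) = z*(z - 4)/(z - 3)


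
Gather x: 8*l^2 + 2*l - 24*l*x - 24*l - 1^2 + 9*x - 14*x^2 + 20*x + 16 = 8*l^2 - 22*l - 14*x^2 + x*(29 - 24*l) + 15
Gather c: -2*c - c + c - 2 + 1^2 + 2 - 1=-2*c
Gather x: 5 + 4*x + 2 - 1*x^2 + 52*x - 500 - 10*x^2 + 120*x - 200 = -11*x^2 + 176*x - 693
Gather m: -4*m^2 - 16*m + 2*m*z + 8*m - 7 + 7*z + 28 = -4*m^2 + m*(2*z - 8) + 7*z + 21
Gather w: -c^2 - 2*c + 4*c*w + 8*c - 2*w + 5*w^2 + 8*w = -c^2 + 6*c + 5*w^2 + w*(4*c + 6)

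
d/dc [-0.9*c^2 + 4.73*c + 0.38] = 4.73 - 1.8*c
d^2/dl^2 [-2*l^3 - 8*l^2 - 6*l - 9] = -12*l - 16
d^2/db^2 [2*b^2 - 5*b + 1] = 4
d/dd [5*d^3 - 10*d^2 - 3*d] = 15*d^2 - 20*d - 3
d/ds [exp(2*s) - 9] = 2*exp(2*s)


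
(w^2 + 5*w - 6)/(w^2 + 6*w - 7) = (w + 6)/(w + 7)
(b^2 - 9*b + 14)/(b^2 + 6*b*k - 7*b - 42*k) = (b - 2)/(b + 6*k)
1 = 1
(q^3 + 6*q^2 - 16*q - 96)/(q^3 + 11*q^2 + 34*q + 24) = (q - 4)/(q + 1)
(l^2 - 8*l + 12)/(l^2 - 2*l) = (l - 6)/l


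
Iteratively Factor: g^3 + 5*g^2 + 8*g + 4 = (g + 2)*(g^2 + 3*g + 2) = (g + 1)*(g + 2)*(g + 2)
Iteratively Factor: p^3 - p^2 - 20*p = (p - 5)*(p^2 + 4*p) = p*(p - 5)*(p + 4)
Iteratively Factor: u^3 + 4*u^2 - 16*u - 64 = (u + 4)*(u^2 - 16) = (u - 4)*(u + 4)*(u + 4)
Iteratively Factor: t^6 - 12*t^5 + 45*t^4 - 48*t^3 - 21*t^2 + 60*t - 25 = (t - 1)*(t^5 - 11*t^4 + 34*t^3 - 14*t^2 - 35*t + 25) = (t - 1)^2*(t^4 - 10*t^3 + 24*t^2 + 10*t - 25) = (t - 5)*(t - 1)^2*(t^3 - 5*t^2 - t + 5) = (t - 5)^2*(t - 1)^2*(t^2 - 1) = (t - 5)^2*(t - 1)^2*(t + 1)*(t - 1)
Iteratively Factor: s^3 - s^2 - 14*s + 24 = (s - 3)*(s^2 + 2*s - 8) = (s - 3)*(s - 2)*(s + 4)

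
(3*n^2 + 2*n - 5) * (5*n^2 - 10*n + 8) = 15*n^4 - 20*n^3 - 21*n^2 + 66*n - 40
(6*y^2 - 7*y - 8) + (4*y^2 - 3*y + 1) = 10*y^2 - 10*y - 7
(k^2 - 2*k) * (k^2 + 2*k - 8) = k^4 - 12*k^2 + 16*k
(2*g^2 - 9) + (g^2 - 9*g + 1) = 3*g^2 - 9*g - 8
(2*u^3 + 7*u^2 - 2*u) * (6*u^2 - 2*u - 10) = 12*u^5 + 38*u^4 - 46*u^3 - 66*u^2 + 20*u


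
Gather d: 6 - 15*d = 6 - 15*d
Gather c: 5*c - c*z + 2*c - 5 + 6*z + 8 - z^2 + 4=c*(7 - z) - z^2 + 6*z + 7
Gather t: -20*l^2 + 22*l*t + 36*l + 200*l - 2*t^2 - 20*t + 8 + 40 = -20*l^2 + 236*l - 2*t^2 + t*(22*l - 20) + 48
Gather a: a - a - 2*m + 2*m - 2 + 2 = 0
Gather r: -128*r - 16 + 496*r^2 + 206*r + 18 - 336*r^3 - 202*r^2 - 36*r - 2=-336*r^3 + 294*r^2 + 42*r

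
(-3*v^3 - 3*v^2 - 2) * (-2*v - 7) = 6*v^4 + 27*v^3 + 21*v^2 + 4*v + 14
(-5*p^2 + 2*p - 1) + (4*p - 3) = -5*p^2 + 6*p - 4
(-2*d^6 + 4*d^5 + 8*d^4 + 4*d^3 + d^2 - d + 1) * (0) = 0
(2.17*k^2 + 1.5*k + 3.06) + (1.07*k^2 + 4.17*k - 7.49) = 3.24*k^2 + 5.67*k - 4.43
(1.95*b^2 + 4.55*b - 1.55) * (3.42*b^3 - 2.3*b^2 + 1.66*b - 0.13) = 6.669*b^5 + 11.076*b^4 - 12.529*b^3 + 10.8645*b^2 - 3.1645*b + 0.2015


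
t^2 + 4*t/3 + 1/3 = (t + 1/3)*(t + 1)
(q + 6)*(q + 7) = q^2 + 13*q + 42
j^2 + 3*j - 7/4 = (j - 1/2)*(j + 7/2)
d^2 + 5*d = d*(d + 5)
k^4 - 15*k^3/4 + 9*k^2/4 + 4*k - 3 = (k - 2)^2*(k - 3/4)*(k + 1)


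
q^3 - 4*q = q*(q - 2)*(q + 2)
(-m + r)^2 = m^2 - 2*m*r + r^2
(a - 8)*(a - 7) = a^2 - 15*a + 56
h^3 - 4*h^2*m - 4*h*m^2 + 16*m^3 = (h - 4*m)*(h - 2*m)*(h + 2*m)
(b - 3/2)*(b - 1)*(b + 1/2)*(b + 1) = b^4 - b^3 - 7*b^2/4 + b + 3/4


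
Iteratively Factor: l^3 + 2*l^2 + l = (l + 1)*(l^2 + l) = l*(l + 1)*(l + 1)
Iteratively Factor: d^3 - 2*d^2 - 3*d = (d)*(d^2 - 2*d - 3) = d*(d + 1)*(d - 3)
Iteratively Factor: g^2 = (g)*(g)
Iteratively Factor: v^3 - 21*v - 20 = (v + 4)*(v^2 - 4*v - 5) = (v + 1)*(v + 4)*(v - 5)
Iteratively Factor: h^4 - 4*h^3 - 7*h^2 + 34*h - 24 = (h - 4)*(h^3 - 7*h + 6) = (h - 4)*(h + 3)*(h^2 - 3*h + 2) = (h - 4)*(h - 2)*(h + 3)*(h - 1)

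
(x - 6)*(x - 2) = x^2 - 8*x + 12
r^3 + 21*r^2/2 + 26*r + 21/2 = (r + 1/2)*(r + 3)*(r + 7)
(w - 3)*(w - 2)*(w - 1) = w^3 - 6*w^2 + 11*w - 6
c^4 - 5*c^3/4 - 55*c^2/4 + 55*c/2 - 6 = (c - 3)*(c - 2)*(c - 1/4)*(c + 4)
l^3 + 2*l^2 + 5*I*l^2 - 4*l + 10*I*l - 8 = (l + 2)*(l + I)*(l + 4*I)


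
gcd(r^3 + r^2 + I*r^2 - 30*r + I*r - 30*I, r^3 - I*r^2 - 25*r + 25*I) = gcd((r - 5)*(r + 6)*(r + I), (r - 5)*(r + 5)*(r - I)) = r - 5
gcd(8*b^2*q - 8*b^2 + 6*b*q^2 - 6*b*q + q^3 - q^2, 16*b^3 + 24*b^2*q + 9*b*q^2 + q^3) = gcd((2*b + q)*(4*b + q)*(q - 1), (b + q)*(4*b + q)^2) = 4*b + q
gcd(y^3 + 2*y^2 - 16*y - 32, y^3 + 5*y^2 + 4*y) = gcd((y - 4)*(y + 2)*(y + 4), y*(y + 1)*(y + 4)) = y + 4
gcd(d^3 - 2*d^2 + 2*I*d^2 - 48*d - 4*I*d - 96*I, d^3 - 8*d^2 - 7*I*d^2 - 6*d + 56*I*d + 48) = d - 8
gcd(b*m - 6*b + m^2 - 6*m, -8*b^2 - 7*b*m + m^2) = b + m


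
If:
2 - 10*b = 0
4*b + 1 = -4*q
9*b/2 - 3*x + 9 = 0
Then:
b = 1/5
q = -9/20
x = 33/10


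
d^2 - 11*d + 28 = (d - 7)*(d - 4)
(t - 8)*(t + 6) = t^2 - 2*t - 48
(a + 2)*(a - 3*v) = a^2 - 3*a*v + 2*a - 6*v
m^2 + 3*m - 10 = (m - 2)*(m + 5)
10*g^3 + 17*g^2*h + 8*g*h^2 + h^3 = (g + h)*(2*g + h)*(5*g + h)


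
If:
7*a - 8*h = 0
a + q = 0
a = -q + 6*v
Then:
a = -q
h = -7*q/8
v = 0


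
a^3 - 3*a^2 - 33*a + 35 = (a - 7)*(a - 1)*(a + 5)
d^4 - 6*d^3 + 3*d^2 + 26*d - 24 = (d - 4)*(d - 3)*(d - 1)*(d + 2)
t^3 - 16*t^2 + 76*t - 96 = (t - 8)*(t - 6)*(t - 2)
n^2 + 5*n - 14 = (n - 2)*(n + 7)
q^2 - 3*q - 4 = (q - 4)*(q + 1)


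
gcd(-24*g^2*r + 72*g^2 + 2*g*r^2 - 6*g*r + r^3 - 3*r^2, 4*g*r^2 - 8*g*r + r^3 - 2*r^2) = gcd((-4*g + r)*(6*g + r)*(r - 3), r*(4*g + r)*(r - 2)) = 1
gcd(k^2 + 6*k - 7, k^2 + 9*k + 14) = k + 7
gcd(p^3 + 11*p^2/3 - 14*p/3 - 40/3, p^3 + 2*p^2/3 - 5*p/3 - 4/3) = 1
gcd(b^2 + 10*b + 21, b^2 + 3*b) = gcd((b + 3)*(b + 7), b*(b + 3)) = b + 3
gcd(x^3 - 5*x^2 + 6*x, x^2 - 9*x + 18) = x - 3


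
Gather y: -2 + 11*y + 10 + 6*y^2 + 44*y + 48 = 6*y^2 + 55*y + 56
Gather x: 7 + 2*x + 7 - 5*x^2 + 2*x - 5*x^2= -10*x^2 + 4*x + 14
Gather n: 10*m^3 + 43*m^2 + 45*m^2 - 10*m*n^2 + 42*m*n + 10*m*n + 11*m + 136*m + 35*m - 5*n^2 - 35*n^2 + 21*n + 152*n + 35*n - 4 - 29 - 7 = 10*m^3 + 88*m^2 + 182*m + n^2*(-10*m - 40) + n*(52*m + 208) - 40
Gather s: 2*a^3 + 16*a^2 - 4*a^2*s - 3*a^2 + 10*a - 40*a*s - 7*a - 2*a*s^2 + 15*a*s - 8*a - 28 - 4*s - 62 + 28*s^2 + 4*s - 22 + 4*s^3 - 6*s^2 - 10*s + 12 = 2*a^3 + 13*a^2 - 5*a + 4*s^3 + s^2*(22 - 2*a) + s*(-4*a^2 - 25*a - 10) - 100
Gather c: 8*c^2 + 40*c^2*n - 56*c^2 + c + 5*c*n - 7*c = c^2*(40*n - 48) + c*(5*n - 6)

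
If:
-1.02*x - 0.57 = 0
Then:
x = -0.56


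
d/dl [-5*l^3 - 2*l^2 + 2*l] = -15*l^2 - 4*l + 2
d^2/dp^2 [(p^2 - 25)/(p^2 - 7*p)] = 2*(7*p^3 - 75*p^2 + 525*p - 1225)/(p^3*(p^3 - 21*p^2 + 147*p - 343))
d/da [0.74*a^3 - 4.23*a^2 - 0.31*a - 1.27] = 2.22*a^2 - 8.46*a - 0.31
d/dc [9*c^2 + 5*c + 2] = 18*c + 5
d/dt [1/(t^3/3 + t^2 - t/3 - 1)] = 3*(-3*t^2 - 6*t + 1)/(t^3 + 3*t^2 - t - 3)^2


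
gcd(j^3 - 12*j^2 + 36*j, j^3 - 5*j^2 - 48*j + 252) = j^2 - 12*j + 36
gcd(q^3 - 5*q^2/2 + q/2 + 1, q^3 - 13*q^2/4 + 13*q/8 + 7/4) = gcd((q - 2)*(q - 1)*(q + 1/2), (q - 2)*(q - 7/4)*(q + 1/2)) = q^2 - 3*q/2 - 1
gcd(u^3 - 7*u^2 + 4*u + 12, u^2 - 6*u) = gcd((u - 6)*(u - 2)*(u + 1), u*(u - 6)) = u - 6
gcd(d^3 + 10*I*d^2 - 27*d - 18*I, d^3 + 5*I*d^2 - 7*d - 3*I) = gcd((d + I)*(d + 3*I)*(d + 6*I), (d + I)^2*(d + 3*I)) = d^2 + 4*I*d - 3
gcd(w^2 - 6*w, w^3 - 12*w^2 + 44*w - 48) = w - 6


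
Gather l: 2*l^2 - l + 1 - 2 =2*l^2 - l - 1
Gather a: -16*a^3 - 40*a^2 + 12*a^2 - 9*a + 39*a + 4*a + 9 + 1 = -16*a^3 - 28*a^2 + 34*a + 10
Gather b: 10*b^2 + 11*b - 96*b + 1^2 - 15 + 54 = 10*b^2 - 85*b + 40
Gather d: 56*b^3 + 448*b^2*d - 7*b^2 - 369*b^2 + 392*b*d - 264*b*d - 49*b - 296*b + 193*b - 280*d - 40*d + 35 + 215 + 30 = 56*b^3 - 376*b^2 - 152*b + d*(448*b^2 + 128*b - 320) + 280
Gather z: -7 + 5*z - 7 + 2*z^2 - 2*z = 2*z^2 + 3*z - 14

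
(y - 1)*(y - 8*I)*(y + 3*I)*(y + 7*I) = y^4 - y^3 + 2*I*y^3 + 59*y^2 - 2*I*y^2 - 59*y + 168*I*y - 168*I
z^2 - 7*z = z*(z - 7)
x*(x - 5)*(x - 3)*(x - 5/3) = x^4 - 29*x^3/3 + 85*x^2/3 - 25*x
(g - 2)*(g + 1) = g^2 - g - 2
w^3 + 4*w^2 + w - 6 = (w - 1)*(w + 2)*(w + 3)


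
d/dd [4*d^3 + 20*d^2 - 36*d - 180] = 12*d^2 + 40*d - 36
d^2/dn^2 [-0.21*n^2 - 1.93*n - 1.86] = -0.420000000000000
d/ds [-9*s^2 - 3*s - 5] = -18*s - 3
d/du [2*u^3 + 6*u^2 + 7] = 6*u*(u + 2)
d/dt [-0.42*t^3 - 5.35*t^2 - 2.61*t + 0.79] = -1.26*t^2 - 10.7*t - 2.61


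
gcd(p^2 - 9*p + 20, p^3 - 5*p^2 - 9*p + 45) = p - 5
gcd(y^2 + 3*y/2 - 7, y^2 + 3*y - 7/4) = y + 7/2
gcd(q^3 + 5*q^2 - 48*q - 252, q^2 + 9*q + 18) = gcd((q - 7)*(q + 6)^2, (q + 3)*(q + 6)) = q + 6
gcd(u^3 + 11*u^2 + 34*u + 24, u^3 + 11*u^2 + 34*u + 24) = u^3 + 11*u^2 + 34*u + 24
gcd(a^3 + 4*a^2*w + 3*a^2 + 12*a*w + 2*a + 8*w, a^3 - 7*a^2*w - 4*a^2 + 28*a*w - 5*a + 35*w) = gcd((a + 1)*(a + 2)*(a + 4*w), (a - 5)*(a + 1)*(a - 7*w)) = a + 1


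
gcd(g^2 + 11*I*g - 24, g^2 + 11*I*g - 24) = g^2 + 11*I*g - 24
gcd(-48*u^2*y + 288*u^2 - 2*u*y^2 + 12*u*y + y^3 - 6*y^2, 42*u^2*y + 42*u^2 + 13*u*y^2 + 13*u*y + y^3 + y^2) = 6*u + y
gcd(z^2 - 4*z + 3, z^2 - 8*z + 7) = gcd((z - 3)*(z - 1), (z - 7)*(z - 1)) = z - 1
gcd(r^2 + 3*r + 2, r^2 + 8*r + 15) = 1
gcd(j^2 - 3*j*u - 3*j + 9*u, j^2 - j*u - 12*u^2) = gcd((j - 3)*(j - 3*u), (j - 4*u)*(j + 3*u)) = 1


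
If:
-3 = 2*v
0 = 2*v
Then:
No Solution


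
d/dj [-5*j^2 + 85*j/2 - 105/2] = 85/2 - 10*j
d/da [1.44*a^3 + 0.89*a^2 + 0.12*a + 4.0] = 4.32*a^2 + 1.78*a + 0.12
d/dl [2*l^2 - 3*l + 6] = 4*l - 3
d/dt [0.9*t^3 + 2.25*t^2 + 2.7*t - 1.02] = 2.7*t^2 + 4.5*t + 2.7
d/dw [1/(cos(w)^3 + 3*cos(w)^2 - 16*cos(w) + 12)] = (3*cos(w)^2 + 6*cos(w) - 16)*sin(w)/(cos(w)^3 + 3*cos(w)^2 - 16*cos(w) + 12)^2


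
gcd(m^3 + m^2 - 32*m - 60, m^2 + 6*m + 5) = m + 5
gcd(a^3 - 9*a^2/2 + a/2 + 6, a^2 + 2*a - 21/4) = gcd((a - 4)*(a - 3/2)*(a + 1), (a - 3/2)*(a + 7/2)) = a - 3/2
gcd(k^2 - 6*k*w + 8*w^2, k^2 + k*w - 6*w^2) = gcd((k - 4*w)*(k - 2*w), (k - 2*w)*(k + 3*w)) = -k + 2*w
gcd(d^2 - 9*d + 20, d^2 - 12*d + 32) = d - 4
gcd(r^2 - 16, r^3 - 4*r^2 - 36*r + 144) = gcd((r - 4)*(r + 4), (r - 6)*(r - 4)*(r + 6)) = r - 4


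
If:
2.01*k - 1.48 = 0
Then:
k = 0.74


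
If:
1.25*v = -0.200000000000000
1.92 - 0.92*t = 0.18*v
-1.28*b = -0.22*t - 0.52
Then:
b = 0.77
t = 2.12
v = -0.16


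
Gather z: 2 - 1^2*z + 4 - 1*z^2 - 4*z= -z^2 - 5*z + 6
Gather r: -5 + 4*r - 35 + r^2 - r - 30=r^2 + 3*r - 70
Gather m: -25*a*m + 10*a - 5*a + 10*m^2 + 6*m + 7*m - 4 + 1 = 5*a + 10*m^2 + m*(13 - 25*a) - 3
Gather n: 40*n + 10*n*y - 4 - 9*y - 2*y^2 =n*(10*y + 40) - 2*y^2 - 9*y - 4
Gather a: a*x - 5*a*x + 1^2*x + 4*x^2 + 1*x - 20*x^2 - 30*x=-4*a*x - 16*x^2 - 28*x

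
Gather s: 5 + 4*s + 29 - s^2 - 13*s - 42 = -s^2 - 9*s - 8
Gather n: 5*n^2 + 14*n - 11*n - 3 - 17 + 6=5*n^2 + 3*n - 14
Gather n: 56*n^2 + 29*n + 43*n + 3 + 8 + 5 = 56*n^2 + 72*n + 16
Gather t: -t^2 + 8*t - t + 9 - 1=-t^2 + 7*t + 8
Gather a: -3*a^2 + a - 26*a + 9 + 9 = -3*a^2 - 25*a + 18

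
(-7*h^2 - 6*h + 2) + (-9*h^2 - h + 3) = -16*h^2 - 7*h + 5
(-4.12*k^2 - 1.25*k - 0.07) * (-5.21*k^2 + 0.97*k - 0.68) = 21.4652*k^4 + 2.5161*k^3 + 1.9538*k^2 + 0.7821*k + 0.0476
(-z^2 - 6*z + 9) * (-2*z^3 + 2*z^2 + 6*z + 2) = 2*z^5 + 10*z^4 - 36*z^3 - 20*z^2 + 42*z + 18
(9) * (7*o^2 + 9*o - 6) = 63*o^2 + 81*o - 54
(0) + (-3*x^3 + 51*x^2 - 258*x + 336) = -3*x^3 + 51*x^2 - 258*x + 336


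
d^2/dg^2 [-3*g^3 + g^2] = 2 - 18*g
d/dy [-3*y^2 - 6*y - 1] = -6*y - 6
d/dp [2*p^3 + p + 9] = 6*p^2 + 1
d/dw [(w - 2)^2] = 2*w - 4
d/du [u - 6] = 1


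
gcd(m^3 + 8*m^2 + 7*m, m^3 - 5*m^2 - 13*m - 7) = m + 1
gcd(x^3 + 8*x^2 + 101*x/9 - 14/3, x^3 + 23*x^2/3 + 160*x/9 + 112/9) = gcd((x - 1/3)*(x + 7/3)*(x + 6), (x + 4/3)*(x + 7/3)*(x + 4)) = x + 7/3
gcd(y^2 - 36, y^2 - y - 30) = y - 6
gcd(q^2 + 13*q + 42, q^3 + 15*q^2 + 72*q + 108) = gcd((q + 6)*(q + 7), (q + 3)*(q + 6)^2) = q + 6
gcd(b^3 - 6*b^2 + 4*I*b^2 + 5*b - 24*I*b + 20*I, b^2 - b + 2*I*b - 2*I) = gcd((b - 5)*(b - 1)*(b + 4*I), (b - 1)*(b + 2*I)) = b - 1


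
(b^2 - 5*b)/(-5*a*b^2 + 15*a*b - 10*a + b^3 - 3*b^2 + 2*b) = b*(5 - b)/(5*a*b^2 - 15*a*b + 10*a - b^3 + 3*b^2 - 2*b)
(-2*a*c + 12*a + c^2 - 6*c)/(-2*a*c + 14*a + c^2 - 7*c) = (c - 6)/(c - 7)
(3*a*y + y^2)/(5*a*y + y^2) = (3*a + y)/(5*a + y)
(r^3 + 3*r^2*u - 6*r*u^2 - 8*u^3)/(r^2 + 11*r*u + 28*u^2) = (r^2 - r*u - 2*u^2)/(r + 7*u)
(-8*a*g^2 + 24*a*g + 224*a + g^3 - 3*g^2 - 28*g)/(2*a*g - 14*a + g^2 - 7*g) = (-8*a*g - 32*a + g^2 + 4*g)/(2*a + g)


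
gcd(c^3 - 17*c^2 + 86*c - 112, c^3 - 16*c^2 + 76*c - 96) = c^2 - 10*c + 16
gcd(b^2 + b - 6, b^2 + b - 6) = b^2 + b - 6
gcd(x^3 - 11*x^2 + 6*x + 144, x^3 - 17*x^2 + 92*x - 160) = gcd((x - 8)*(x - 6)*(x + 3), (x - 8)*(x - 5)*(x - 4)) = x - 8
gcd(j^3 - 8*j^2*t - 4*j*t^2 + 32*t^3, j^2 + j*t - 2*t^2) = j + 2*t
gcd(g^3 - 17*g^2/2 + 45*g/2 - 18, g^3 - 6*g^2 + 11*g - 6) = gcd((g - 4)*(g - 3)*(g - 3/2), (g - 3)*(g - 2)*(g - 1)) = g - 3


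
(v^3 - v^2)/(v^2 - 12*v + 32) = v^2*(v - 1)/(v^2 - 12*v + 32)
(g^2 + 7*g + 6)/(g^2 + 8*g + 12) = (g + 1)/(g + 2)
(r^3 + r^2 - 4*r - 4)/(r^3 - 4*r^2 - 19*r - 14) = (r - 2)/(r - 7)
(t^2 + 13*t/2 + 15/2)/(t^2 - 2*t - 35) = (t + 3/2)/(t - 7)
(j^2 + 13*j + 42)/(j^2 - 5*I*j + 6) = (j^2 + 13*j + 42)/(j^2 - 5*I*j + 6)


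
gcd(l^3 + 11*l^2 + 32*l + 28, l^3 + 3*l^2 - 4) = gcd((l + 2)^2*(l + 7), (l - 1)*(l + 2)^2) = l^2 + 4*l + 4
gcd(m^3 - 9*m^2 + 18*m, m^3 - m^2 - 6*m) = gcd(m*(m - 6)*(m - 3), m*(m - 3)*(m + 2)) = m^2 - 3*m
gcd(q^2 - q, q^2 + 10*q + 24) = 1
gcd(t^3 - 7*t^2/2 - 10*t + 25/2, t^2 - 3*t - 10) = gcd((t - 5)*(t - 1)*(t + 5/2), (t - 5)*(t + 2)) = t - 5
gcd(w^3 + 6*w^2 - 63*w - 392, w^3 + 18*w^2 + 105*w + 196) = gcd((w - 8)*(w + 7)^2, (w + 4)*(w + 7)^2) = w^2 + 14*w + 49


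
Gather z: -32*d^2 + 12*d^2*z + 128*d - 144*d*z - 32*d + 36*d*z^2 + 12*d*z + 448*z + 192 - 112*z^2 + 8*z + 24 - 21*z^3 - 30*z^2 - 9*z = -32*d^2 + 96*d - 21*z^3 + z^2*(36*d - 142) + z*(12*d^2 - 132*d + 447) + 216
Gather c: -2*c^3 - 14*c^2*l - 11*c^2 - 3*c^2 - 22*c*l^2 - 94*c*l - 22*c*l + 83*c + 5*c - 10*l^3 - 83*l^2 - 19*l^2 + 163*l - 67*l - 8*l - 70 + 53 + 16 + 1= -2*c^3 + c^2*(-14*l - 14) + c*(-22*l^2 - 116*l + 88) - 10*l^3 - 102*l^2 + 88*l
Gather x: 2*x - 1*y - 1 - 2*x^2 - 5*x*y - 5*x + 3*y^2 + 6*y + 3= -2*x^2 + x*(-5*y - 3) + 3*y^2 + 5*y + 2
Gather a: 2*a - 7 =2*a - 7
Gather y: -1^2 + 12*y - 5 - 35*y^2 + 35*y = -35*y^2 + 47*y - 6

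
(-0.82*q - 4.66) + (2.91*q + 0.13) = 2.09*q - 4.53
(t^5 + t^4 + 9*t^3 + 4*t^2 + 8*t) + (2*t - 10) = t^5 + t^4 + 9*t^3 + 4*t^2 + 10*t - 10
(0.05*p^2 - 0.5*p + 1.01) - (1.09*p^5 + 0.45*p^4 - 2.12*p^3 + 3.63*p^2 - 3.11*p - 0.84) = -1.09*p^5 - 0.45*p^4 + 2.12*p^3 - 3.58*p^2 + 2.61*p + 1.85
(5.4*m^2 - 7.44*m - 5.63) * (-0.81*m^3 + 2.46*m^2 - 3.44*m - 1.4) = -4.374*m^5 + 19.3104*m^4 - 32.3181*m^3 + 4.1838*m^2 + 29.7832*m + 7.882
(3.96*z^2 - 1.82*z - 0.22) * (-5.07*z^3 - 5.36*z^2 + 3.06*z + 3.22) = -20.0772*z^5 - 11.9982*z^4 + 22.9882*z^3 + 8.3612*z^2 - 6.5336*z - 0.7084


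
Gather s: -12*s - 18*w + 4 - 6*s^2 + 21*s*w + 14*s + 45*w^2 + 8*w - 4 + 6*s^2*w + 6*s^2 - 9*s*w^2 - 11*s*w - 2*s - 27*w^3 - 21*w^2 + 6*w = 6*s^2*w + s*(-9*w^2 + 10*w) - 27*w^3 + 24*w^2 - 4*w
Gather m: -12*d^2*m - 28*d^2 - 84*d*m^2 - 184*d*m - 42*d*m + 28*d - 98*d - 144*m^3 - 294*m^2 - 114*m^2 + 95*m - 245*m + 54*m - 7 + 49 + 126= -28*d^2 - 70*d - 144*m^3 + m^2*(-84*d - 408) + m*(-12*d^2 - 226*d - 96) + 168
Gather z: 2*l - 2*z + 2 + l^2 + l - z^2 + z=l^2 + 3*l - z^2 - z + 2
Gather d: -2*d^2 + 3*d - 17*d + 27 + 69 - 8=-2*d^2 - 14*d + 88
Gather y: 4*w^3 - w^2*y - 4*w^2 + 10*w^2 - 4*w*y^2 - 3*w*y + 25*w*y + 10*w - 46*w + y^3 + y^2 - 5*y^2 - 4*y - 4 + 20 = 4*w^3 + 6*w^2 - 36*w + y^3 + y^2*(-4*w - 4) + y*(-w^2 + 22*w - 4) + 16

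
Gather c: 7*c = 7*c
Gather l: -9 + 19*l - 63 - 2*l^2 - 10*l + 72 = -2*l^2 + 9*l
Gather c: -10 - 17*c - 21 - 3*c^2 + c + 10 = -3*c^2 - 16*c - 21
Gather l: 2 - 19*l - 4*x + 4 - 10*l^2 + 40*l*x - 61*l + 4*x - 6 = -10*l^2 + l*(40*x - 80)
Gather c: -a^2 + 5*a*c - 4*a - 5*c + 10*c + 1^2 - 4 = -a^2 - 4*a + c*(5*a + 5) - 3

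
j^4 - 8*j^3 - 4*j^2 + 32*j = j*(j - 8)*(j - 2)*(j + 2)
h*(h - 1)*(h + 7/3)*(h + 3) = h^4 + 13*h^3/3 + 5*h^2/3 - 7*h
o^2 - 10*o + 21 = (o - 7)*(o - 3)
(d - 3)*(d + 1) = d^2 - 2*d - 3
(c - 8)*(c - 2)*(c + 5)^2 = c^4 - 59*c^2 - 90*c + 400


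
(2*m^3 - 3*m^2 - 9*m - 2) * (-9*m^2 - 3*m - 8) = -18*m^5 + 21*m^4 + 74*m^3 + 69*m^2 + 78*m + 16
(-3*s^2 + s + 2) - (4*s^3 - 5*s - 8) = -4*s^3 - 3*s^2 + 6*s + 10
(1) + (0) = 1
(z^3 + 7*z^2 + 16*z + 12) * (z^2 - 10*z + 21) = z^5 - 3*z^4 - 33*z^3 - z^2 + 216*z + 252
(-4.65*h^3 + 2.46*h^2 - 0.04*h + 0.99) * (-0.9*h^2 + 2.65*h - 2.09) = 4.185*h^5 - 14.5365*h^4 + 16.2735*h^3 - 6.1384*h^2 + 2.7071*h - 2.0691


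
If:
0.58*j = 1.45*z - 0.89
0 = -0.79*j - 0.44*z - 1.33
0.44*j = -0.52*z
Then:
No Solution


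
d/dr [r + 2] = 1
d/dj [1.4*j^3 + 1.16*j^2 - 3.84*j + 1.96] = 4.2*j^2 + 2.32*j - 3.84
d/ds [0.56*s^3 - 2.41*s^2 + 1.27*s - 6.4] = 1.68*s^2 - 4.82*s + 1.27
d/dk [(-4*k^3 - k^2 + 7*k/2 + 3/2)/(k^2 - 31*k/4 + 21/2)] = 2*(-32*k^4 + 496*k^3 - 974*k^2 - 192*k + 387)/(16*k^4 - 248*k^3 + 1297*k^2 - 2604*k + 1764)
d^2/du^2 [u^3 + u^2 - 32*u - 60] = 6*u + 2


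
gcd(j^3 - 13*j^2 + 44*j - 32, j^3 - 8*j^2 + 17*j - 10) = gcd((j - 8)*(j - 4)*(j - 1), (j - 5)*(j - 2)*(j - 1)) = j - 1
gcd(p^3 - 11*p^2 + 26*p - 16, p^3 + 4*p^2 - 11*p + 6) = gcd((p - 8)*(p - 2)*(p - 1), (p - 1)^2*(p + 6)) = p - 1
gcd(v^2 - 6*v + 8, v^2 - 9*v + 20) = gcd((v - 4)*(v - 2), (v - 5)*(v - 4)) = v - 4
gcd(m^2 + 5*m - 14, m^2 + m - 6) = m - 2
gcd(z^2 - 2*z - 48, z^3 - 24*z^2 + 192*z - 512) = z - 8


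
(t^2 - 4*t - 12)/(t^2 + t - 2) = (t - 6)/(t - 1)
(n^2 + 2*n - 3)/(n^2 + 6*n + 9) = (n - 1)/(n + 3)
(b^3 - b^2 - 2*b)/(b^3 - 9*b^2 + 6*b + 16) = b/(b - 8)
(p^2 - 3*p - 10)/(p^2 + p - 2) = (p - 5)/(p - 1)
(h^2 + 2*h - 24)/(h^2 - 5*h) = (h^2 + 2*h - 24)/(h*(h - 5))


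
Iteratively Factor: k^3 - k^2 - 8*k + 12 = (k - 2)*(k^2 + k - 6) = (k - 2)*(k + 3)*(k - 2)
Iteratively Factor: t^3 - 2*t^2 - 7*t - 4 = (t + 1)*(t^2 - 3*t - 4) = (t + 1)^2*(t - 4)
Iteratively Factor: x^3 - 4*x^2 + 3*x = (x - 1)*(x^2 - 3*x) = (x - 3)*(x - 1)*(x)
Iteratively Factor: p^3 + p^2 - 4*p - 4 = (p + 2)*(p^2 - p - 2) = (p - 2)*(p + 2)*(p + 1)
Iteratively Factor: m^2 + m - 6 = (m - 2)*(m + 3)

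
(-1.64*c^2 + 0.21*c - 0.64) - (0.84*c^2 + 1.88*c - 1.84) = -2.48*c^2 - 1.67*c + 1.2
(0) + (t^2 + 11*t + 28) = t^2 + 11*t + 28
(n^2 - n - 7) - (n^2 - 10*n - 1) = 9*n - 6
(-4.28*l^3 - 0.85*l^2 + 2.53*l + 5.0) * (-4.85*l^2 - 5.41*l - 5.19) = 20.758*l^5 + 27.2773*l^4 + 14.5412*l^3 - 33.5258*l^2 - 40.1807*l - 25.95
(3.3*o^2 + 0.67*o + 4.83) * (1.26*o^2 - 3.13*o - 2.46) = 4.158*o^4 - 9.4848*o^3 - 4.1293*o^2 - 16.7661*o - 11.8818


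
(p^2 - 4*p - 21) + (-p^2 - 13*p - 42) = -17*p - 63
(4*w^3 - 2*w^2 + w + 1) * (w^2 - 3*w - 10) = 4*w^5 - 14*w^4 - 33*w^3 + 18*w^2 - 13*w - 10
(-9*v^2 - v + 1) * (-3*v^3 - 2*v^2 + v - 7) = 27*v^5 + 21*v^4 - 10*v^3 + 60*v^2 + 8*v - 7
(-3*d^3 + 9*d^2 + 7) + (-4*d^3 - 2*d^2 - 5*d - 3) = -7*d^3 + 7*d^2 - 5*d + 4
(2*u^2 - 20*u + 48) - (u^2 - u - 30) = u^2 - 19*u + 78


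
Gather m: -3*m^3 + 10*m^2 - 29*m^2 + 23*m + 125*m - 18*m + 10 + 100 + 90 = -3*m^3 - 19*m^2 + 130*m + 200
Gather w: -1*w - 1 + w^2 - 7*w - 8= w^2 - 8*w - 9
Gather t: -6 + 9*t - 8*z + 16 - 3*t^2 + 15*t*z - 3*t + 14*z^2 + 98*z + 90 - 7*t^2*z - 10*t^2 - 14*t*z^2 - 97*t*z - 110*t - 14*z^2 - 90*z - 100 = t^2*(-7*z - 13) + t*(-14*z^2 - 82*z - 104)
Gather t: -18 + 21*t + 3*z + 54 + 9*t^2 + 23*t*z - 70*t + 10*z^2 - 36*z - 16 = 9*t^2 + t*(23*z - 49) + 10*z^2 - 33*z + 20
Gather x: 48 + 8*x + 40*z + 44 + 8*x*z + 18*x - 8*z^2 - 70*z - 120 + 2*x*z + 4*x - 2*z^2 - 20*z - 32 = x*(10*z + 30) - 10*z^2 - 50*z - 60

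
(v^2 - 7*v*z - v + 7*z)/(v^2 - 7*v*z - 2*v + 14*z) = (v - 1)/(v - 2)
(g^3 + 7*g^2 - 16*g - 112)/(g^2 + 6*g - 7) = (g^2 - 16)/(g - 1)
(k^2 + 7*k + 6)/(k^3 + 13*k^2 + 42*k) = (k + 1)/(k*(k + 7))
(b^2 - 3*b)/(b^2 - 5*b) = (b - 3)/(b - 5)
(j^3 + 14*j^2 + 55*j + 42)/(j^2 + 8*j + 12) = (j^2 + 8*j + 7)/(j + 2)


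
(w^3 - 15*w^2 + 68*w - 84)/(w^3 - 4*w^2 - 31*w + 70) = (w - 6)/(w + 5)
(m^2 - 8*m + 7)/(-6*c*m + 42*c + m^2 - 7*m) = (1 - m)/(6*c - m)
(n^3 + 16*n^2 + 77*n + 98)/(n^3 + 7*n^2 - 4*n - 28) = (n + 7)/(n - 2)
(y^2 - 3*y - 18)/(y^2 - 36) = (y + 3)/(y + 6)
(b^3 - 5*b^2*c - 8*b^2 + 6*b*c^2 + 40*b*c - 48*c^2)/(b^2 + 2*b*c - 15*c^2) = (b^2 - 2*b*c - 8*b + 16*c)/(b + 5*c)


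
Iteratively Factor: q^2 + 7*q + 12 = (q + 3)*(q + 4)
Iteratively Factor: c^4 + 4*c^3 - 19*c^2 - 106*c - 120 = (c + 3)*(c^3 + c^2 - 22*c - 40) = (c + 2)*(c + 3)*(c^2 - c - 20) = (c + 2)*(c + 3)*(c + 4)*(c - 5)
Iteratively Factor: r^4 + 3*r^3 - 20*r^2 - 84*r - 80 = (r - 5)*(r^3 + 8*r^2 + 20*r + 16) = (r - 5)*(r + 4)*(r^2 + 4*r + 4) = (r - 5)*(r + 2)*(r + 4)*(r + 2)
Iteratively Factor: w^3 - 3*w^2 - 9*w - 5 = (w - 5)*(w^2 + 2*w + 1) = (w - 5)*(w + 1)*(w + 1)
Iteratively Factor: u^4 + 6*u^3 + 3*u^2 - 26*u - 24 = (u - 2)*(u^3 + 8*u^2 + 19*u + 12) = (u - 2)*(u + 3)*(u^2 + 5*u + 4) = (u - 2)*(u + 3)*(u + 4)*(u + 1)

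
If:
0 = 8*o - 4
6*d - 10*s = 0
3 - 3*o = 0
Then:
No Solution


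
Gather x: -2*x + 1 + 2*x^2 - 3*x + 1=2*x^2 - 5*x + 2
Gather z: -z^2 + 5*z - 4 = -z^2 + 5*z - 4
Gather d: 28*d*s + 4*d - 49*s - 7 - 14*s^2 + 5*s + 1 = d*(28*s + 4) - 14*s^2 - 44*s - 6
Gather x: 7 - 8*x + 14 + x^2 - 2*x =x^2 - 10*x + 21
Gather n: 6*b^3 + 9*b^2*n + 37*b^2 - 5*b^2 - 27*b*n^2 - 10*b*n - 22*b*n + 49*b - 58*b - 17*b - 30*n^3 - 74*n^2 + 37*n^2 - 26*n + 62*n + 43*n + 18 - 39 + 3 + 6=6*b^3 + 32*b^2 - 26*b - 30*n^3 + n^2*(-27*b - 37) + n*(9*b^2 - 32*b + 79) - 12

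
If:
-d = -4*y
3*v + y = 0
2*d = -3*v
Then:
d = 0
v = 0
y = 0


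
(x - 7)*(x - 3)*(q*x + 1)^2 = q^2*x^4 - 10*q^2*x^3 + 21*q^2*x^2 + 2*q*x^3 - 20*q*x^2 + 42*q*x + x^2 - 10*x + 21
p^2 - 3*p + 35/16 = (p - 7/4)*(p - 5/4)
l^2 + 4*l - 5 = (l - 1)*(l + 5)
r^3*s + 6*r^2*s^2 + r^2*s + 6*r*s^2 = r*(r + 6*s)*(r*s + s)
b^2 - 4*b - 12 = (b - 6)*(b + 2)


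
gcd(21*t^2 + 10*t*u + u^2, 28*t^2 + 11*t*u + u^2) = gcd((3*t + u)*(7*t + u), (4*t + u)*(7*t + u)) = 7*t + u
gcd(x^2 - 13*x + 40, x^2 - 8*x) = x - 8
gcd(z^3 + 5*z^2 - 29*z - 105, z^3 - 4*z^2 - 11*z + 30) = z^2 - 2*z - 15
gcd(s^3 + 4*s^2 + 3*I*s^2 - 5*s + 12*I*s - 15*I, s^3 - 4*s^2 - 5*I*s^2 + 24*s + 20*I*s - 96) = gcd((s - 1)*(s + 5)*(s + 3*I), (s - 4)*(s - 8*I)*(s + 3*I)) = s + 3*I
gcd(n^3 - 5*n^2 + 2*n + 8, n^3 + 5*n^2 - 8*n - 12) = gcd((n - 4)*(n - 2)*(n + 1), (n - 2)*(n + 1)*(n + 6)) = n^2 - n - 2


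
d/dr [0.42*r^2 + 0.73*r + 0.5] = 0.84*r + 0.73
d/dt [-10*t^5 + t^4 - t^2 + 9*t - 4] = -50*t^4 + 4*t^3 - 2*t + 9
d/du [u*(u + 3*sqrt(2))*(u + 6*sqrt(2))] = 3*u^2 + 18*sqrt(2)*u + 36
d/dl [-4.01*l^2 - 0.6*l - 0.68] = -8.02*l - 0.6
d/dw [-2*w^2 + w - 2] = 1 - 4*w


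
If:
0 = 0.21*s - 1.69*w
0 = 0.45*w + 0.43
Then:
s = -7.69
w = -0.96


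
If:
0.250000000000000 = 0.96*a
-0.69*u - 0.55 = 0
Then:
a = 0.26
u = -0.80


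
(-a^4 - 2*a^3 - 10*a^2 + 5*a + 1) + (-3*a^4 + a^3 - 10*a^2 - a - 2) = -4*a^4 - a^3 - 20*a^2 + 4*a - 1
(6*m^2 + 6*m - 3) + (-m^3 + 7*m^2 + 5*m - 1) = -m^3 + 13*m^2 + 11*m - 4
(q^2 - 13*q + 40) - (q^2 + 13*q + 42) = -26*q - 2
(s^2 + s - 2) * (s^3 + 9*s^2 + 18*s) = s^5 + 10*s^4 + 25*s^3 - 36*s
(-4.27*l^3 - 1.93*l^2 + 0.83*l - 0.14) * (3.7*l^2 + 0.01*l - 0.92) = -15.799*l^5 - 7.1837*l^4 + 6.9801*l^3 + 1.2659*l^2 - 0.765*l + 0.1288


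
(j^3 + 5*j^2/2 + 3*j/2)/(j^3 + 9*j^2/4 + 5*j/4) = 2*(2*j + 3)/(4*j + 5)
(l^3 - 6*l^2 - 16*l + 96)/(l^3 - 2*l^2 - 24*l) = (l - 4)/l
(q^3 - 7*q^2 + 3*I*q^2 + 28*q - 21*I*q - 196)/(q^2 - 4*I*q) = q - 7 + 7*I - 49*I/q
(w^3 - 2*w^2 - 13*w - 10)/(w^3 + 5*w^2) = (w^3 - 2*w^2 - 13*w - 10)/(w^2*(w + 5))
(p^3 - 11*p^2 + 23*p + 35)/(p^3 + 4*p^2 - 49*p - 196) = (p^2 - 4*p - 5)/(p^2 + 11*p + 28)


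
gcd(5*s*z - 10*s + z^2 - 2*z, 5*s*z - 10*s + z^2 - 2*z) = 5*s*z - 10*s + z^2 - 2*z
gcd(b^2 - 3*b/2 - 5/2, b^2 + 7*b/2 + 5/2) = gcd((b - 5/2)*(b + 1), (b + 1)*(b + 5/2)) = b + 1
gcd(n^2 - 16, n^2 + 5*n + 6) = 1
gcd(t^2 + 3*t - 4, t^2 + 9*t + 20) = t + 4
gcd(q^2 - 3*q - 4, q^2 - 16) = q - 4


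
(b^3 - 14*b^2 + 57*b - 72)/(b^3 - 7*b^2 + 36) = (b^2 - 11*b + 24)/(b^2 - 4*b - 12)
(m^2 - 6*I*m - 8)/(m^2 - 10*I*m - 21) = (-m^2 + 6*I*m + 8)/(-m^2 + 10*I*m + 21)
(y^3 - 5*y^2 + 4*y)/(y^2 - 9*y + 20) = y*(y - 1)/(y - 5)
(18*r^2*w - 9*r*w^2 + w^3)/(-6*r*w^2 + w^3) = (-3*r + w)/w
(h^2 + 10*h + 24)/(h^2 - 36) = (h + 4)/(h - 6)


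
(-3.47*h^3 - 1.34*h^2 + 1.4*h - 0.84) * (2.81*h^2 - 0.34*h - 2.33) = -9.7507*h^5 - 2.5856*h^4 + 12.4747*h^3 + 0.2858*h^2 - 2.9764*h + 1.9572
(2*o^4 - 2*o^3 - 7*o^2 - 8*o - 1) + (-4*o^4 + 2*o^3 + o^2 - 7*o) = -2*o^4 - 6*o^2 - 15*o - 1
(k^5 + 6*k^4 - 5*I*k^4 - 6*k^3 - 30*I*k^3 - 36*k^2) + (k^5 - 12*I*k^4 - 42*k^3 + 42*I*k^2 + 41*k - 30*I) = 2*k^5 + 6*k^4 - 17*I*k^4 - 48*k^3 - 30*I*k^3 - 36*k^2 + 42*I*k^2 + 41*k - 30*I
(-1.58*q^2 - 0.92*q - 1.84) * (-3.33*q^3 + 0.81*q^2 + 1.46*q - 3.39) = 5.2614*q^5 + 1.7838*q^4 + 3.0752*q^3 + 2.5226*q^2 + 0.4324*q + 6.2376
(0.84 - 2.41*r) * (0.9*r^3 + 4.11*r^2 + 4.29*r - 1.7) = -2.169*r^4 - 9.1491*r^3 - 6.8865*r^2 + 7.7006*r - 1.428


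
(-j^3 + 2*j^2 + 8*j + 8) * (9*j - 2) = -9*j^4 + 20*j^3 + 68*j^2 + 56*j - 16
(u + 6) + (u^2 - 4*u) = u^2 - 3*u + 6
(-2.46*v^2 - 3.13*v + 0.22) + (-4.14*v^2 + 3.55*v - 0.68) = -6.6*v^2 + 0.42*v - 0.46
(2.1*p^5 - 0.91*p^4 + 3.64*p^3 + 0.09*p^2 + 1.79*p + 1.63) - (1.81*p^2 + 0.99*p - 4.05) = 2.1*p^5 - 0.91*p^4 + 3.64*p^3 - 1.72*p^2 + 0.8*p + 5.68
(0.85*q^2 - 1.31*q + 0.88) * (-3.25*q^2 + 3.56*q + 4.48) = -2.7625*q^4 + 7.2835*q^3 - 3.7156*q^2 - 2.736*q + 3.9424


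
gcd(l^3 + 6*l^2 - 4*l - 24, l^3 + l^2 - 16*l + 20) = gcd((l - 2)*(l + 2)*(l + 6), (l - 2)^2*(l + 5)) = l - 2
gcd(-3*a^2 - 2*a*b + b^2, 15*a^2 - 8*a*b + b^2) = 3*a - b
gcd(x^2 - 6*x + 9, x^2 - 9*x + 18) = x - 3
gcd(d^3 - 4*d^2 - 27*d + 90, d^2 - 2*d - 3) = d - 3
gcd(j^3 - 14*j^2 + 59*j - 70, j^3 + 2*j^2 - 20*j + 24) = j - 2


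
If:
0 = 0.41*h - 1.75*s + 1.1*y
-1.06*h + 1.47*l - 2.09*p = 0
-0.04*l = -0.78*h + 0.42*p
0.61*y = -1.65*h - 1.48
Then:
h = -0.36969696969697*y - 0.896969696969697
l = -1.09453507975619*y - 2.65559330826093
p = -0.58233865041283*y - 1.41288721739506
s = 0.54195670995671*y - 0.210147186147186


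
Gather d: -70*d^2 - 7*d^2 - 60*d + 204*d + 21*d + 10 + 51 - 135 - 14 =-77*d^2 + 165*d - 88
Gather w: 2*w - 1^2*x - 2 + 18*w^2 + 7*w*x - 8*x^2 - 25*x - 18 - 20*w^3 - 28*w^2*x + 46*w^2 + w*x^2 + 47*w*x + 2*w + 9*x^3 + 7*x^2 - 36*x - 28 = -20*w^3 + w^2*(64 - 28*x) + w*(x^2 + 54*x + 4) + 9*x^3 - x^2 - 62*x - 48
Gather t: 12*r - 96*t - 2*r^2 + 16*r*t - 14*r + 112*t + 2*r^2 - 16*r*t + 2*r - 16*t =0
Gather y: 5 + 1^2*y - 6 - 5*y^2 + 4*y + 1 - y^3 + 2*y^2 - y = -y^3 - 3*y^2 + 4*y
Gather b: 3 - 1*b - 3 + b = 0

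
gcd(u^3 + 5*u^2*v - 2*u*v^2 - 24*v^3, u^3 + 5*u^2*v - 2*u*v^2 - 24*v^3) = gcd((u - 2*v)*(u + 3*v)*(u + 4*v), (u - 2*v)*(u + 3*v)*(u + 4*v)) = u^3 + 5*u^2*v - 2*u*v^2 - 24*v^3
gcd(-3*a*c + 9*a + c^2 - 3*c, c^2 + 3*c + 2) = 1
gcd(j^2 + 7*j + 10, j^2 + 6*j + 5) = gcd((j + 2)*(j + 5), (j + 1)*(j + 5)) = j + 5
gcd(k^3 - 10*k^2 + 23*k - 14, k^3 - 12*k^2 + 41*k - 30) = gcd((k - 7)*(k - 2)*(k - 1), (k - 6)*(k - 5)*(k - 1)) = k - 1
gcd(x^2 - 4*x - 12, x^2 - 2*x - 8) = x + 2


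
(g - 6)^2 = g^2 - 12*g + 36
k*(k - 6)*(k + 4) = k^3 - 2*k^2 - 24*k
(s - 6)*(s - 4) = s^2 - 10*s + 24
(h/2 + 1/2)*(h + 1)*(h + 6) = h^3/2 + 4*h^2 + 13*h/2 + 3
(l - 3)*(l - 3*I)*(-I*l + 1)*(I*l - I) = l^4 - 4*l^3 - 2*I*l^3 + 6*l^2 + 8*I*l^2 - 12*l - 6*I*l + 9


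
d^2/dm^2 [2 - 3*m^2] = -6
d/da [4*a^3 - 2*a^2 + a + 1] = 12*a^2 - 4*a + 1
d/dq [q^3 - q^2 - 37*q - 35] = 3*q^2 - 2*q - 37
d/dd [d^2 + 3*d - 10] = 2*d + 3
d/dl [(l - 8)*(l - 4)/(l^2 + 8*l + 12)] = 20*(l^2 - 2*l - 20)/(l^4 + 16*l^3 + 88*l^2 + 192*l + 144)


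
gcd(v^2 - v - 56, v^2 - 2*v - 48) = v - 8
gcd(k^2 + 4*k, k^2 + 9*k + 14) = 1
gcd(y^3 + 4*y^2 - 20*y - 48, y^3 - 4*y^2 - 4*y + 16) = y^2 - 2*y - 8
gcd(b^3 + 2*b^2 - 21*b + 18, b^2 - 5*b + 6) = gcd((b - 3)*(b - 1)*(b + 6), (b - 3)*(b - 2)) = b - 3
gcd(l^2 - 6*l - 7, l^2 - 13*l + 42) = l - 7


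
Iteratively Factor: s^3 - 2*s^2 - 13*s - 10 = (s + 2)*(s^2 - 4*s - 5) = (s + 1)*(s + 2)*(s - 5)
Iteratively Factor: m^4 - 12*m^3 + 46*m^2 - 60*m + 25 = (m - 5)*(m^3 - 7*m^2 + 11*m - 5) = (m - 5)^2*(m^2 - 2*m + 1) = (m - 5)^2*(m - 1)*(m - 1)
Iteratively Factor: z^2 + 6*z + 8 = (z + 4)*(z + 2)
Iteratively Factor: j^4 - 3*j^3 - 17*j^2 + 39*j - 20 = (j + 4)*(j^3 - 7*j^2 + 11*j - 5) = (j - 5)*(j + 4)*(j^2 - 2*j + 1) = (j - 5)*(j - 1)*(j + 4)*(j - 1)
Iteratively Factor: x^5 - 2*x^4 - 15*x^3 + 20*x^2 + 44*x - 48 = (x + 2)*(x^4 - 4*x^3 - 7*x^2 + 34*x - 24) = (x - 4)*(x + 2)*(x^3 - 7*x + 6) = (x - 4)*(x + 2)*(x + 3)*(x^2 - 3*x + 2) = (x - 4)*(x - 2)*(x + 2)*(x + 3)*(x - 1)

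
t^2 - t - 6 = (t - 3)*(t + 2)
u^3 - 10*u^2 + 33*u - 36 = (u - 4)*(u - 3)^2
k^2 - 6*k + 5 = (k - 5)*(k - 1)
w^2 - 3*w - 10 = (w - 5)*(w + 2)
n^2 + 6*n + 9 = (n + 3)^2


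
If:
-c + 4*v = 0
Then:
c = 4*v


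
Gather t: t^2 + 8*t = t^2 + 8*t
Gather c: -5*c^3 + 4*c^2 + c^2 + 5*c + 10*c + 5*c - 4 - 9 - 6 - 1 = -5*c^3 + 5*c^2 + 20*c - 20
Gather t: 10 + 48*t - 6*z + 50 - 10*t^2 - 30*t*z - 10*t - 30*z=-10*t^2 + t*(38 - 30*z) - 36*z + 60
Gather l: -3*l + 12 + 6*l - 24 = 3*l - 12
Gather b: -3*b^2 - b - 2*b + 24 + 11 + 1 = -3*b^2 - 3*b + 36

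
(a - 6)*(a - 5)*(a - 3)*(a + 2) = a^4 - 12*a^3 + 35*a^2 + 36*a - 180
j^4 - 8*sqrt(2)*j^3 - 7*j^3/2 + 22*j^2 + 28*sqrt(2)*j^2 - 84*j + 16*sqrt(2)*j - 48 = (j - 4)*(j + 1/2)*(j - 6*sqrt(2))*(j - 2*sqrt(2))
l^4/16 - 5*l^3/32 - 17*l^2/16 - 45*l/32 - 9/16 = (l/4 + 1/4)^2*(l - 6)*(l + 3/2)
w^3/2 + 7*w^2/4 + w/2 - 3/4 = (w/2 + 1/2)*(w - 1/2)*(w + 3)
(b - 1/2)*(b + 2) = b^2 + 3*b/2 - 1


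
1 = 1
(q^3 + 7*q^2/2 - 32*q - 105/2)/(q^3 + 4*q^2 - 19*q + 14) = (2*q^2 - 7*q - 15)/(2*(q^2 - 3*q + 2))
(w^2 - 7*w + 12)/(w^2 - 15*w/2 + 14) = 2*(w - 3)/(2*w - 7)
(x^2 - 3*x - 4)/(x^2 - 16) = (x + 1)/(x + 4)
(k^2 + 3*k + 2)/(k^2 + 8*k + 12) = (k + 1)/(k + 6)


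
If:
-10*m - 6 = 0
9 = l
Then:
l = 9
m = -3/5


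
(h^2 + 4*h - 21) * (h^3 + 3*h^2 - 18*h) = h^5 + 7*h^4 - 27*h^3 - 135*h^2 + 378*h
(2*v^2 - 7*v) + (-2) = 2*v^2 - 7*v - 2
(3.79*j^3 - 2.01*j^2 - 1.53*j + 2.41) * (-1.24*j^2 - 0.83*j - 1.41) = -4.6996*j^5 - 0.6533*j^4 - 1.7784*j^3 + 1.1156*j^2 + 0.157*j - 3.3981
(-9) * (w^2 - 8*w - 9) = -9*w^2 + 72*w + 81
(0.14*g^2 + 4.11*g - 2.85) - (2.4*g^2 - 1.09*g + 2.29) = -2.26*g^2 + 5.2*g - 5.14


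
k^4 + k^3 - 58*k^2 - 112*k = k*(k - 8)*(k + 2)*(k + 7)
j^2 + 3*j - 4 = (j - 1)*(j + 4)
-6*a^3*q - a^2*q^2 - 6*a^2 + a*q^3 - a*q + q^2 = (-3*a + q)*(2*a + q)*(a*q + 1)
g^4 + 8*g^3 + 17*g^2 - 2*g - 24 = (g - 1)*(g + 2)*(g + 3)*(g + 4)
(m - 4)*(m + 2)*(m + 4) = m^3 + 2*m^2 - 16*m - 32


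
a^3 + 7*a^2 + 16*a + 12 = (a + 2)^2*(a + 3)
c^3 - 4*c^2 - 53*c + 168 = (c - 8)*(c - 3)*(c + 7)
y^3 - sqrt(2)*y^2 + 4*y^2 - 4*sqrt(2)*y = y*(y + 4)*(y - sqrt(2))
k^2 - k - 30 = (k - 6)*(k + 5)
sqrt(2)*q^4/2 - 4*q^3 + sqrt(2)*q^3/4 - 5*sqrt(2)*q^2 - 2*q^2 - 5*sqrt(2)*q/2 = q*(q + 1/2)*(q - 5*sqrt(2))*(sqrt(2)*q/2 + 1)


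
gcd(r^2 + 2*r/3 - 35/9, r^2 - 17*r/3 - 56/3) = r + 7/3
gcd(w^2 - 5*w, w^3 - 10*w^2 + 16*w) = w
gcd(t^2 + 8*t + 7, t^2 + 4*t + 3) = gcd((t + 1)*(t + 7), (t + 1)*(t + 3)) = t + 1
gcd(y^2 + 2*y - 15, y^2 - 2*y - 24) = 1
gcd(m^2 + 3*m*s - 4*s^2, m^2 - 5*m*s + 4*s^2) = -m + s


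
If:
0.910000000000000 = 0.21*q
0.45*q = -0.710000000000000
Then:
No Solution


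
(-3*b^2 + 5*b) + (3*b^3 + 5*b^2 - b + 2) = 3*b^3 + 2*b^2 + 4*b + 2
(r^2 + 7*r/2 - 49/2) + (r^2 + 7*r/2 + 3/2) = 2*r^2 + 7*r - 23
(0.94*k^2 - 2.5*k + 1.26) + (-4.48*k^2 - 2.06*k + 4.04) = -3.54*k^2 - 4.56*k + 5.3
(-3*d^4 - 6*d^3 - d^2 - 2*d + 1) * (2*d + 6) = -6*d^5 - 30*d^4 - 38*d^3 - 10*d^2 - 10*d + 6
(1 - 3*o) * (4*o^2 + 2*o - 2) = -12*o^3 - 2*o^2 + 8*o - 2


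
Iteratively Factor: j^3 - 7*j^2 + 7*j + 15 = (j - 5)*(j^2 - 2*j - 3) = (j - 5)*(j - 3)*(j + 1)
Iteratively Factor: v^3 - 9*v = (v)*(v^2 - 9) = v*(v + 3)*(v - 3)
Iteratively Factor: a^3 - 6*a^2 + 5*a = (a - 5)*(a^2 - a) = a*(a - 5)*(a - 1)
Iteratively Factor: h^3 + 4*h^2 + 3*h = (h + 3)*(h^2 + h) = h*(h + 3)*(h + 1)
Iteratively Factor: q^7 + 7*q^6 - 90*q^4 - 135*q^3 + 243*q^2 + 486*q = (q - 3)*(q^6 + 10*q^5 + 30*q^4 - 135*q^2 - 162*q) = (q - 3)*(q + 3)*(q^5 + 7*q^4 + 9*q^3 - 27*q^2 - 54*q) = (q - 3)*(q + 3)^2*(q^4 + 4*q^3 - 3*q^2 - 18*q) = (q - 3)*(q + 3)^3*(q^3 + q^2 - 6*q) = q*(q - 3)*(q + 3)^3*(q^2 + q - 6) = q*(q - 3)*(q - 2)*(q + 3)^3*(q + 3)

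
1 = 1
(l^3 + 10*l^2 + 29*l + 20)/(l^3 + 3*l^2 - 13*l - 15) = (l + 4)/(l - 3)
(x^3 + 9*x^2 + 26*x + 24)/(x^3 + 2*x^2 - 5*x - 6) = (x^2 + 6*x + 8)/(x^2 - x - 2)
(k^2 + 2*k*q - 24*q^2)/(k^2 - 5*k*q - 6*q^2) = (-k^2 - 2*k*q + 24*q^2)/(-k^2 + 5*k*q + 6*q^2)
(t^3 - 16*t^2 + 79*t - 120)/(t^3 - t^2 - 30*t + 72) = (t^2 - 13*t + 40)/(t^2 + 2*t - 24)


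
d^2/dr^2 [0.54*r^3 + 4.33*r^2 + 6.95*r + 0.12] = 3.24*r + 8.66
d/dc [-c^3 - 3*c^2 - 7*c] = -3*c^2 - 6*c - 7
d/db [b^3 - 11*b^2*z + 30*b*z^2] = 3*b^2 - 22*b*z + 30*z^2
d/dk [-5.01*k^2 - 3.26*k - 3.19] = -10.02*k - 3.26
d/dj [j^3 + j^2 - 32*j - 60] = 3*j^2 + 2*j - 32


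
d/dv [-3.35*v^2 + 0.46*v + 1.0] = 0.46 - 6.7*v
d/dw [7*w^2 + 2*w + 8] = 14*w + 2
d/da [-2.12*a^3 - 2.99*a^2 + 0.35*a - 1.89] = -6.36*a^2 - 5.98*a + 0.35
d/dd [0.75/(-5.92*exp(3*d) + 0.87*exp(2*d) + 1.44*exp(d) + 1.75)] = (13.32*exp(2*d) - 1.305*exp(d) - 1.08)*exp(d)/(-5.92*exp(3*d) + 0.87*exp(2*d) + 1.44*exp(d) + 1.75)^2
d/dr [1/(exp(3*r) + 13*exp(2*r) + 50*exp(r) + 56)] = (-3*exp(2*r) - 26*exp(r) - 50)*exp(r)/(exp(3*r) + 13*exp(2*r) + 50*exp(r) + 56)^2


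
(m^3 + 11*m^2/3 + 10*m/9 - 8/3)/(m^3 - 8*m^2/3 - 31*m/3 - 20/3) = (m^2 + 7*m/3 - 2)/(m^2 - 4*m - 5)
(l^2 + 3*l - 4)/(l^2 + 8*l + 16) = (l - 1)/(l + 4)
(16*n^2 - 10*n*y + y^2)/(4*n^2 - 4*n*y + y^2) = (-8*n + y)/(-2*n + y)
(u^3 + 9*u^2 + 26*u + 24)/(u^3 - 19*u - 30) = (u + 4)/(u - 5)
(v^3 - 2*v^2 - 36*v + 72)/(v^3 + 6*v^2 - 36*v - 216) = (v - 2)/(v + 6)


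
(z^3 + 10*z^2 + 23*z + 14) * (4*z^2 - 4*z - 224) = 4*z^5 + 36*z^4 - 172*z^3 - 2276*z^2 - 5208*z - 3136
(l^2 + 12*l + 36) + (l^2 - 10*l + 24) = 2*l^2 + 2*l + 60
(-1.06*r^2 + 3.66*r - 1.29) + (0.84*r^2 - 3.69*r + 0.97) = -0.22*r^2 - 0.0299999999999998*r - 0.32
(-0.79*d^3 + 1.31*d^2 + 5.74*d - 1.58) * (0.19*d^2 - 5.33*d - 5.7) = -0.1501*d^5 + 4.4596*d^4 - 1.3887*d^3 - 38.3614*d^2 - 24.2966*d + 9.006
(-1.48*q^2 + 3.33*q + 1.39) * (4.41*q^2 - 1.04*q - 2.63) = -6.5268*q^4 + 16.2245*q^3 + 6.5591*q^2 - 10.2035*q - 3.6557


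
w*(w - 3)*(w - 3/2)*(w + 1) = w^4 - 7*w^3/2 + 9*w/2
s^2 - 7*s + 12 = (s - 4)*(s - 3)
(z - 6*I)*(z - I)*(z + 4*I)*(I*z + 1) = I*z^4 + 4*z^3 + 19*I*z^2 + 46*z - 24*I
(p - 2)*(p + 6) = p^2 + 4*p - 12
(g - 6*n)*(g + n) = g^2 - 5*g*n - 6*n^2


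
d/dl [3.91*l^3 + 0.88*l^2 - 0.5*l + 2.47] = 11.73*l^2 + 1.76*l - 0.5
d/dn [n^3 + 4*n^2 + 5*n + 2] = 3*n^2 + 8*n + 5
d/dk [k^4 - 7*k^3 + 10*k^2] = k*(4*k^2 - 21*k + 20)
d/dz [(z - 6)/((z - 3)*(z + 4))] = (-z^2 + 12*z - 6)/(z^4 + 2*z^3 - 23*z^2 - 24*z + 144)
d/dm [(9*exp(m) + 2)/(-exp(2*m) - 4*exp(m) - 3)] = (9*exp(2*m) + 4*exp(m) - 19)*exp(m)/(exp(4*m) + 8*exp(3*m) + 22*exp(2*m) + 24*exp(m) + 9)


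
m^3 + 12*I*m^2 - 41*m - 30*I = (m + I)*(m + 5*I)*(m + 6*I)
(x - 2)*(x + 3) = x^2 + x - 6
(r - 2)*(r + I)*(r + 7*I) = r^3 - 2*r^2 + 8*I*r^2 - 7*r - 16*I*r + 14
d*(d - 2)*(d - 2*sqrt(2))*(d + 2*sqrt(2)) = d^4 - 2*d^3 - 8*d^2 + 16*d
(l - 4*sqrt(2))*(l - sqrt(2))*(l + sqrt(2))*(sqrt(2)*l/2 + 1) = sqrt(2)*l^4/2 - 3*l^3 - 5*sqrt(2)*l^2 + 6*l + 8*sqrt(2)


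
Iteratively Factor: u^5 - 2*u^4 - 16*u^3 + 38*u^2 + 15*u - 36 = (u - 3)*(u^4 + u^3 - 13*u^2 - u + 12) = (u - 3)*(u + 1)*(u^3 - 13*u + 12) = (u - 3)*(u + 1)*(u + 4)*(u^2 - 4*u + 3) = (u - 3)*(u - 1)*(u + 1)*(u + 4)*(u - 3)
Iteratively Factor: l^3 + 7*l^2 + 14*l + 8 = (l + 4)*(l^2 + 3*l + 2) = (l + 1)*(l + 4)*(l + 2)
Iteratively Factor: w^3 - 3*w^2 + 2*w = (w)*(w^2 - 3*w + 2) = w*(w - 1)*(w - 2)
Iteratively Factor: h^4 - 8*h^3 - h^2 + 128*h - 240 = (h - 3)*(h^3 - 5*h^2 - 16*h + 80) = (h - 5)*(h - 3)*(h^2 - 16) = (h - 5)*(h - 4)*(h - 3)*(h + 4)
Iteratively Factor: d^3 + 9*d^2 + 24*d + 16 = (d + 4)*(d^2 + 5*d + 4) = (d + 4)^2*(d + 1)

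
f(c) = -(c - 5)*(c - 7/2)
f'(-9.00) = 26.50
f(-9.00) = -175.00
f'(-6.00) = 20.50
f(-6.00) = -104.50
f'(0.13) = 8.24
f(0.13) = -16.41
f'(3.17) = 2.16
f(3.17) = -0.60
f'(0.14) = 8.22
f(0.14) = -16.33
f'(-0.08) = 8.66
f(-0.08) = -18.19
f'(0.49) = 7.52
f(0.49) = -13.58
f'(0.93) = 6.64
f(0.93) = -10.46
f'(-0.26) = 9.02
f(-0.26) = -19.78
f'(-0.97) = 10.44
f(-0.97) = -26.69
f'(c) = 17/2 - 2*c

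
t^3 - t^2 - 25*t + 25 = (t - 5)*(t - 1)*(t + 5)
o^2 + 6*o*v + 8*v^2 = (o + 2*v)*(o + 4*v)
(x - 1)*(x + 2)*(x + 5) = x^3 + 6*x^2 + 3*x - 10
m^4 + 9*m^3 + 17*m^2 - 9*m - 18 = (m - 1)*(m + 1)*(m + 3)*(m + 6)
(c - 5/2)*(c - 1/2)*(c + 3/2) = c^3 - 3*c^2/2 - 13*c/4 + 15/8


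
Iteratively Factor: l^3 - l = (l + 1)*(l^2 - l) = (l - 1)*(l + 1)*(l)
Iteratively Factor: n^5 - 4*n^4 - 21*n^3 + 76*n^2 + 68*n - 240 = (n - 3)*(n^4 - n^3 - 24*n^2 + 4*n + 80) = (n - 5)*(n - 3)*(n^3 + 4*n^2 - 4*n - 16) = (n - 5)*(n - 3)*(n - 2)*(n^2 + 6*n + 8) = (n - 5)*(n - 3)*(n - 2)*(n + 2)*(n + 4)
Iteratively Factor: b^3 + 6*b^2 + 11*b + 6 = (b + 3)*(b^2 + 3*b + 2) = (b + 2)*(b + 3)*(b + 1)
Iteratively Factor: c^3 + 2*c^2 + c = (c + 1)*(c^2 + c) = c*(c + 1)*(c + 1)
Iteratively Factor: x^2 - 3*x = (x - 3)*(x)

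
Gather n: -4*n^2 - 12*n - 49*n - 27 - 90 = -4*n^2 - 61*n - 117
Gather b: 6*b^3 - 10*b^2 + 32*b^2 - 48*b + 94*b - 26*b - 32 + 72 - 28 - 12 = 6*b^3 + 22*b^2 + 20*b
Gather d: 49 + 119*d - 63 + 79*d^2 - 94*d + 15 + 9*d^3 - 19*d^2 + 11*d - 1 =9*d^3 + 60*d^2 + 36*d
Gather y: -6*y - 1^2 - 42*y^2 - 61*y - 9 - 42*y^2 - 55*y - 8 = -84*y^2 - 122*y - 18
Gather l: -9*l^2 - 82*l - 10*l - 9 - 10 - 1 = -9*l^2 - 92*l - 20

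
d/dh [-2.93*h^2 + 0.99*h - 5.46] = 0.99 - 5.86*h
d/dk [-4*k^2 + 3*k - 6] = 3 - 8*k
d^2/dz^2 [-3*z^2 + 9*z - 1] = -6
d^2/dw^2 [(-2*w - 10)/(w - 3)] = -32/(w - 3)^3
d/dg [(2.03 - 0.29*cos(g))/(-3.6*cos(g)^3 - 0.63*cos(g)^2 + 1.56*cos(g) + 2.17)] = (2.088*cos(g)^3 - 21.7413*cos(g)^2 - 2.5578*cos(g) + 3.7961)*sin(g)/(12.96*cos(g)^6 + 4.536*cos(g)^5 - 10.8351*cos(g)^4 - 17.5896*cos(g)^3 - 0.3006*cos(g)^2 + 6.7704*cos(g) + 4.7089)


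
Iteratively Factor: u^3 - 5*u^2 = (u)*(u^2 - 5*u) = u^2*(u - 5)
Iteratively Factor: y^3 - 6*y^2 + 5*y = (y - 5)*(y^2 - y) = (y - 5)*(y - 1)*(y)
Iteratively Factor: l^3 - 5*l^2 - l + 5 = (l + 1)*(l^2 - 6*l + 5) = (l - 5)*(l + 1)*(l - 1)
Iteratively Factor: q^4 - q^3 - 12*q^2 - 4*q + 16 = (q + 2)*(q^3 - 3*q^2 - 6*q + 8) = (q - 4)*(q + 2)*(q^2 + q - 2) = (q - 4)*(q - 1)*(q + 2)*(q + 2)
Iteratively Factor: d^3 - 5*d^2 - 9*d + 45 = (d - 3)*(d^2 - 2*d - 15) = (d - 3)*(d + 3)*(d - 5)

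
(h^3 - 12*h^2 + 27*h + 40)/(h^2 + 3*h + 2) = (h^2 - 13*h + 40)/(h + 2)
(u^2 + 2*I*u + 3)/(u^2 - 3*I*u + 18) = (u - I)/(u - 6*I)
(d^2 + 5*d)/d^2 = (d + 5)/d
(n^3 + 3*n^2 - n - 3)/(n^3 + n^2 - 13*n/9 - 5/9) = 9*(n^2 + 4*n + 3)/(9*n^2 + 18*n + 5)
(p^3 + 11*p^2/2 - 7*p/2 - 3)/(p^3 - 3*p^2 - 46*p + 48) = (p + 1/2)/(p - 8)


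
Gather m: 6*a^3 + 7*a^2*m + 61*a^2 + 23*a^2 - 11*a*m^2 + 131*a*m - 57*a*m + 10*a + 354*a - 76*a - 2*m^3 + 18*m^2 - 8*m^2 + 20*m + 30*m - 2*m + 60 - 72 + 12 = 6*a^3 + 84*a^2 + 288*a - 2*m^3 + m^2*(10 - 11*a) + m*(7*a^2 + 74*a + 48)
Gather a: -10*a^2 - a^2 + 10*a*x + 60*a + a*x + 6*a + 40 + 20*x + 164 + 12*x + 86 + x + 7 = -11*a^2 + a*(11*x + 66) + 33*x + 297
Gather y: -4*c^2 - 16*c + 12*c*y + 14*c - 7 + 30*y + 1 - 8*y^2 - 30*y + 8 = -4*c^2 + 12*c*y - 2*c - 8*y^2 + 2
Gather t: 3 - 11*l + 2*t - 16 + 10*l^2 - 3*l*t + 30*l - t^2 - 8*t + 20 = 10*l^2 + 19*l - t^2 + t*(-3*l - 6) + 7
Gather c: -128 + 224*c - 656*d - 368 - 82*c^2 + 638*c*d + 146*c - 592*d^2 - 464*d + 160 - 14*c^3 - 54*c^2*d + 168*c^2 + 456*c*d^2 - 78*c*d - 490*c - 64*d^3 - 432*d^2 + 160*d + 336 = -14*c^3 + c^2*(86 - 54*d) + c*(456*d^2 + 560*d - 120) - 64*d^3 - 1024*d^2 - 960*d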